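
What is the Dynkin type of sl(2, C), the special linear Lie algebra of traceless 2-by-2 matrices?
This is sl(2), which has dimension 2^2 - 1 = 3 and rank 2 - 1 = 1 (a Cartan subalgebra is the diagonal traceless matrices). In the classification of classical Lie algebras, the special linear algebra sl(n+1) has type A_n; here n = 1, so the Dynkin diagram is a chain of 1 nodes with single edges (A_1). Hence the type is A_1.

A_1 (sl(2))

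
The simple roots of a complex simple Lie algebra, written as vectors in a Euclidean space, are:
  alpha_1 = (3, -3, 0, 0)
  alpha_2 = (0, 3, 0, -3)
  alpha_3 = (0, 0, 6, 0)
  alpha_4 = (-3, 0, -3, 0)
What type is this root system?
C_4 (sp(8))

Compute the Cartan integers a_ij = 2(alpha_i, alpha_j)/(alpha_j, alpha_j); the resulting 4x4 Cartan matrix is
[[2, -1, 0, -1], [-1, 2, 0, 0], [0, 0, 2, -2], [-1, 0, -1, 2]].
The roots have two lengths (squared-length ratio 2:1); the short ones are alpha_{1,2,4}. The associated Dynkin diagram is a chain of 4 nodes with a double edge at one end; the terminal node there is the unique long simple root (C_4), so the type is C_4 (the algebra sp(8)).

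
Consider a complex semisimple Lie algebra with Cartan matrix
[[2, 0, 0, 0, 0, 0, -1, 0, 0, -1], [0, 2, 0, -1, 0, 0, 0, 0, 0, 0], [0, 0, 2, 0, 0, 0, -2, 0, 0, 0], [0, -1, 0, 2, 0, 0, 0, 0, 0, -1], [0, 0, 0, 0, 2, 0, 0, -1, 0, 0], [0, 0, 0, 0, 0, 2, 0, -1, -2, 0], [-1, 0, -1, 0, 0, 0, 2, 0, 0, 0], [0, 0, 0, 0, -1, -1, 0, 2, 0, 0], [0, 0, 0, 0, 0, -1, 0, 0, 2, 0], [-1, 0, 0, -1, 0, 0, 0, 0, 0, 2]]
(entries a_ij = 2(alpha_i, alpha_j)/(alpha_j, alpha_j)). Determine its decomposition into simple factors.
B4 + C6

The diagram associated to this matrix has two connected components: the simple roots {alpha_5, alpha_6, alpha_8, alpha_9} form a chain of 4 nodes with a double edge at one end; the terminal node there is the unique short simple root (B_4), and {alpha_1, alpha_2, alpha_3, alpha_4, alpha_7, alpha_10} form a chain of 6 nodes with a double edge at one end; the terminal node there is the unique long simple root (C_6). A semisimple Lie algebra decomposes uniquely as the direct sum of simple ideals, one per connected component of its Dynkin diagram, so g ≅ B_4 ⊕ C_6 (dimension 36 + 78 = 114).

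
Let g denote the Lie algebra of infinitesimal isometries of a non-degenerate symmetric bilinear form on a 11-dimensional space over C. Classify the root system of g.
B5

This is so(11) with 11 odd, which has dimension 11(11-1)/2 = 55 and rank (11-1)/2 = 5. In the classification of classical Lie algebras, the orthogonal algebra so(2n+1) in an odd number of variables has type B_n; here n = 5, so the Dynkin diagram is a chain of 5 nodes with a double edge at one end; the terminal node there is the unique short simple root (B_5). Hence the type is B_5.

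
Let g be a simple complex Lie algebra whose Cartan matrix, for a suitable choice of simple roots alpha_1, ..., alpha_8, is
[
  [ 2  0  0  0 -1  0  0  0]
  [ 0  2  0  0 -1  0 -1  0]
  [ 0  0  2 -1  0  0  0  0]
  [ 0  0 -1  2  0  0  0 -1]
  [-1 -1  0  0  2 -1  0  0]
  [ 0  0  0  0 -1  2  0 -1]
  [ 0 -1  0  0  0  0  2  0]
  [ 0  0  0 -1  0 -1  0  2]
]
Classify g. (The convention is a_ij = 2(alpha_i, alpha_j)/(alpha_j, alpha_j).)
type E_8

The matrix has rank 8 with 2's on the diagonal. Reading the off-diagonal entries as Dynkin edges (a single edge where a_ij = a_ji = -1; a double or triple edge where a_ij * a_ji = 2 or 3), the diagram is a chain of 7 nodes with one extra node attached to the third node from one end (E_8). One simple-root ordering that puts it in standard form is (alpha_7, alpha_1, alpha_2, alpha_5, alpha_6, alpha_8, alpha_4, alpha_3). So the algebra is type E_8.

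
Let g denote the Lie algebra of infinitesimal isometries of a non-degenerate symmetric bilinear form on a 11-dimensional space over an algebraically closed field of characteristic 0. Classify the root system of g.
B5

This is so(11) with 11 odd, which has dimension 11(11-1)/2 = 55 and rank (11-1)/2 = 5. In the classification of classical Lie algebras, the orthogonal algebra so(2n+1) in an odd number of variables has type B_n; here n = 5, so the Dynkin diagram is a chain of 5 nodes with a double edge at one end; the terminal node there is the unique short simple root (B_5). Hence the type is B_5.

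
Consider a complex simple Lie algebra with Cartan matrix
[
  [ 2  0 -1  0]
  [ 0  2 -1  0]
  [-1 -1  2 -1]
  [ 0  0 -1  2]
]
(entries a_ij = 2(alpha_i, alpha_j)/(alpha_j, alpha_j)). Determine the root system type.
The matrix has rank 4 with 2's on the diagonal. Reading the off-diagonal entries as Dynkin edges (a single edge where a_ij = a_ji = -1; a double or triple edge where a_ij * a_ji = 2 or 3), the diagram is a chain of 2 nodes with a fork of two nodes at one end (D_4). One simple-root ordering that puts it in standard form is (alpha_2, alpha_3, alpha_4, alpha_1). So the algebra is type D_4, i.e. so(8).

D_4 (so(8))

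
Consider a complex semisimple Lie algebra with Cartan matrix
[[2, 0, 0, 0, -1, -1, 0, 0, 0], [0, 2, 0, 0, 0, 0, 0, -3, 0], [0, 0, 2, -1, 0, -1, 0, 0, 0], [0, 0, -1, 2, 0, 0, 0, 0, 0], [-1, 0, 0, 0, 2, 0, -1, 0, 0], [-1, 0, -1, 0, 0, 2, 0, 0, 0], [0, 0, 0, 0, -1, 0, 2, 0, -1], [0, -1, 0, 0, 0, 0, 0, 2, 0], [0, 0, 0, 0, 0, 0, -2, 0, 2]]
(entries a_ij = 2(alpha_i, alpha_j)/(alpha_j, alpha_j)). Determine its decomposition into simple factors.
The diagram associated to this matrix has two connected components: the simple roots {alpha_1, alpha_3, alpha_4, alpha_5, alpha_6, alpha_7, alpha_9} form a chain of 7 nodes with a double edge at one end; the terminal node there is the unique long simple root (C_7), and {alpha_2, alpha_8} form two nodes joined by a triple edge (G_2). A semisimple Lie algebra decomposes uniquely as the direct sum of simple ideals, one per connected component of its Dynkin diagram, so g ≅ C_7 ⊕ G_2 (dimension 105 + 14 = 119).

C_7 + G_2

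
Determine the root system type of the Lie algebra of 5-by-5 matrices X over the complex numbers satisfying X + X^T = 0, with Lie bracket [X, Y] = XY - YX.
B_2 (so(5))

This is so(5) with 5 odd, which has dimension 5(5-1)/2 = 10 and rank (5-1)/2 = 2. In the classification of classical Lie algebras, the orthogonal algebra so(2n+1) in an odd number of variables has type B_n; here n = 2, so the Dynkin diagram is a chain of 2 nodes with a double edge at one end; the terminal node there is the unique short simple root (B_2). Hence the type is B_2.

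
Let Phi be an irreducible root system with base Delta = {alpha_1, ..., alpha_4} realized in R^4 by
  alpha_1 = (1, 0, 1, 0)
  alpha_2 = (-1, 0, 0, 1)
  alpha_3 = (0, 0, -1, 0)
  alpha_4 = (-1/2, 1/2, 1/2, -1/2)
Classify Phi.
Compute the Cartan integers a_ij = 2(alpha_i, alpha_j)/(alpha_j, alpha_j); the resulting 4x4 Cartan matrix is
[[2, -1, -2, 0], [-1, 2, 0, 0], [-1, 0, 2, -1], [0, 0, -1, 2]].
The roots have two lengths (squared-length ratio 2:1); the short ones are alpha_{3,4}. The associated Dynkin diagram is a chain of 4 nodes with a double edge between the middle two (F_4), so the type is F_4.

F_4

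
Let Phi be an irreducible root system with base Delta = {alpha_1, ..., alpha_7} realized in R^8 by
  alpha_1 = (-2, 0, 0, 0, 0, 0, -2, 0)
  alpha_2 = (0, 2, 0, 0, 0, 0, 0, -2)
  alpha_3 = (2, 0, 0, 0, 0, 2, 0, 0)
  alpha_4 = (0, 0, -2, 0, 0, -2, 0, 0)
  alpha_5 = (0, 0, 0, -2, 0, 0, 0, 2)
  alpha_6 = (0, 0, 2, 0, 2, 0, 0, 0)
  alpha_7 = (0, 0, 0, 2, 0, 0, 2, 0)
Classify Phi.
A7

Compute the Cartan integers a_ij = 2(alpha_i, alpha_j)/(alpha_j, alpha_j); the resulting 7x7 Cartan matrix is
[[2, 0, -1, 0, 0, 0, -1], [0, 2, 0, 0, -1, 0, 0], [-1, 0, 2, -1, 0, 0, 0], [0, 0, -1, 2, 0, -1, 0], [0, -1, 0, 0, 2, 0, -1], [0, 0, 0, -1, 0, 2, 0], [-1, 0, 0, 0, -1, 0, 2]].
All simple roots have the same length, so the diagram is simply laced. The associated Dynkin diagram is a chain of 7 nodes with single edges (A_7), so the type is A_7 (the algebra sl(8)).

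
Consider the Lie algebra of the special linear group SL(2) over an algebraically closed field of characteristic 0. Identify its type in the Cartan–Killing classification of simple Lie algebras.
type A_1

This is sl(2), which has dimension 2^2 - 1 = 3 and rank 2 - 1 = 1 (a Cartan subalgebra is the diagonal traceless matrices). In the classification of classical Lie algebras, the special linear algebra sl(n+1) has type A_n; here n = 1, so the Dynkin diagram is a chain of 1 nodes with single edges (A_1). Hence the type is A_1.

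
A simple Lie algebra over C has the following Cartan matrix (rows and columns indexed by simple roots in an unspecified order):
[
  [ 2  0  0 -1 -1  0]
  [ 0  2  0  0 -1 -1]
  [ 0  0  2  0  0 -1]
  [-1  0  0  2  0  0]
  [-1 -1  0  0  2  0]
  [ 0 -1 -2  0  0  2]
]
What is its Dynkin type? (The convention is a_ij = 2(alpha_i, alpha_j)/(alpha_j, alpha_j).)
type B_6

The matrix has rank 6 with 2's on the diagonal. Reading the off-diagonal entries as Dynkin edges (a single edge where a_ij = a_ji = -1; a double or triple edge where a_ij * a_ji = 2 or 3), the diagram is a chain of 6 nodes with a double edge at one end; the terminal node there is the unique short simple root (B_6). One simple-root ordering that puts it in standard form is (alpha_4, alpha_1, alpha_5, alpha_2, alpha_6, alpha_3). So the algebra is type B_6, i.e. so(13).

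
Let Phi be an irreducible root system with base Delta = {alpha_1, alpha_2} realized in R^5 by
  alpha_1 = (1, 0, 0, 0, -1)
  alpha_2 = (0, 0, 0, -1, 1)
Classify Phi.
A2

Compute the Cartan integers a_ij = 2(alpha_i, alpha_j)/(alpha_j, alpha_j); the resulting 2x2 Cartan matrix is
[[2, -1], [-1, 2]].
All simple roots have the same length, so the diagram is simply laced. The associated Dynkin diagram is a chain of 2 nodes with single edges (A_2), so the type is A_2 (the algebra sl(3)).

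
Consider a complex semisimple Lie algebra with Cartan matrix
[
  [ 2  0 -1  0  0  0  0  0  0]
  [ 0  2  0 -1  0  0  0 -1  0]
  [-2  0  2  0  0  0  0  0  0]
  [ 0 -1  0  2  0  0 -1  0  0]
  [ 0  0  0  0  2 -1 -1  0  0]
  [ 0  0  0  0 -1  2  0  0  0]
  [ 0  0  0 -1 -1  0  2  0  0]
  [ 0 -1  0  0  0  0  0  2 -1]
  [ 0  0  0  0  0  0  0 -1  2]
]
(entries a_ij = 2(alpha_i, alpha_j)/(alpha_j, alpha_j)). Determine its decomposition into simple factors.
A_7 + B_2

The diagram associated to this matrix has two connected components: the simple roots {alpha_2, alpha_4, alpha_5, alpha_6, alpha_7, alpha_8, alpha_9} form a chain of 7 nodes with single edges (A_7), and {alpha_1, alpha_3} form a chain of 2 nodes with a double edge at one end; the terminal node there is the unique short simple root (B_2). A semisimple Lie algebra decomposes uniquely as the direct sum of simple ideals, one per connected component of its Dynkin diagram, so g ≅ A_7 ⊕ B_2 (dimension 63 + 10 = 73).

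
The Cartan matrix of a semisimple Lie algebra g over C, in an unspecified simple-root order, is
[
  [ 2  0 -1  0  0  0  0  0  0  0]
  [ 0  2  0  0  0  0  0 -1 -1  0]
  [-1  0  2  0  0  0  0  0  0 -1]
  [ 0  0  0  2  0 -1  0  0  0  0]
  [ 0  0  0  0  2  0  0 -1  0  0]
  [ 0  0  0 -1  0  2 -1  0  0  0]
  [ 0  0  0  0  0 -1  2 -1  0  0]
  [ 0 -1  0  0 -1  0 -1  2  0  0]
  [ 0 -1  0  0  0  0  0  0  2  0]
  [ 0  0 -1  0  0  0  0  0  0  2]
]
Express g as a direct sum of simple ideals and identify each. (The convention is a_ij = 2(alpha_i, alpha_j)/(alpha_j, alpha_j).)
The diagram associated to this matrix has two connected components: the simple roots {alpha_1, alpha_3, alpha_10} form a chain of 3 nodes with single edges (A_3), and {alpha_2, alpha_4, alpha_5, alpha_6, alpha_7, alpha_8, alpha_9} form a chain of 6 nodes with one extra node attached to the third node from one end (E_7). A semisimple Lie algebra decomposes uniquely as the direct sum of simple ideals, one per connected component of its Dynkin diagram, so g ≅ A_3 ⊕ E_7 (dimension 15 + 133 = 148).

A3 ⊕ E7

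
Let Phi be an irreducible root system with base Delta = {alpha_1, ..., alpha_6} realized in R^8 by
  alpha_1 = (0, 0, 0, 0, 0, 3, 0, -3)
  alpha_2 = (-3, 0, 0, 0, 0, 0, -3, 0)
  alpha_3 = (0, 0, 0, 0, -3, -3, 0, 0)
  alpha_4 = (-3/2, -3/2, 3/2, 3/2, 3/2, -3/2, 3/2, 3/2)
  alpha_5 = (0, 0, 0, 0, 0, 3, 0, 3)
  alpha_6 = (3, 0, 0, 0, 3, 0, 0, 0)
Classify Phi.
Compute the Cartan integers a_ij = 2(alpha_i, alpha_j)/(alpha_j, alpha_j); the resulting 6x6 Cartan matrix is
[[2, 0, -1, -1, 0, 0], [0, 2, 0, 0, 0, -1], [-1, 0, 2, 0, -1, -1], [-1, 0, 0, 2, 0, 0], [0, 0, -1, 0, 2, 0], [0, -1, -1, 0, 0, 2]].
All simple roots have the same length, so the diagram is simply laced. The associated Dynkin diagram is a chain of 5 nodes with one extra node attached to the third node from one end (E_6), so the type is E_6.

E6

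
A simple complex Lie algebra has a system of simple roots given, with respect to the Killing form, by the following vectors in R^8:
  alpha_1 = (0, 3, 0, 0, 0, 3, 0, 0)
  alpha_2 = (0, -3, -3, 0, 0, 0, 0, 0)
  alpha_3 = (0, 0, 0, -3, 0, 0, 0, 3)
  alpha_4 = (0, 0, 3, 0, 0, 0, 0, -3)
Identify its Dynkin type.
A4

Compute the Cartan integers a_ij = 2(alpha_i, alpha_j)/(alpha_j, alpha_j); the resulting 4x4 Cartan matrix is
[[2, -1, 0, 0], [-1, 2, 0, -1], [0, 0, 2, -1], [0, -1, -1, 2]].
All simple roots have the same length, so the diagram is simply laced. The associated Dynkin diagram is a chain of 4 nodes with single edges (A_4), so the type is A_4 (the algebra sl(5)).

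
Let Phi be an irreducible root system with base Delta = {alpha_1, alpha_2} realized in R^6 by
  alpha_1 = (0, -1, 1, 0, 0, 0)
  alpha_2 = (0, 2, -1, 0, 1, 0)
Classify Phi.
type G_2

Compute the Cartan integers a_ij = 2(alpha_i, alpha_j)/(alpha_j, alpha_j); the resulting 2x2 Cartan matrix is
[[2, -1], [-3, 2]].
The roots have two lengths (squared-length ratio 3:1); the short ones are alpha_{1}. The associated Dynkin diagram is two nodes joined by a triple edge (G_2), so the type is G_2.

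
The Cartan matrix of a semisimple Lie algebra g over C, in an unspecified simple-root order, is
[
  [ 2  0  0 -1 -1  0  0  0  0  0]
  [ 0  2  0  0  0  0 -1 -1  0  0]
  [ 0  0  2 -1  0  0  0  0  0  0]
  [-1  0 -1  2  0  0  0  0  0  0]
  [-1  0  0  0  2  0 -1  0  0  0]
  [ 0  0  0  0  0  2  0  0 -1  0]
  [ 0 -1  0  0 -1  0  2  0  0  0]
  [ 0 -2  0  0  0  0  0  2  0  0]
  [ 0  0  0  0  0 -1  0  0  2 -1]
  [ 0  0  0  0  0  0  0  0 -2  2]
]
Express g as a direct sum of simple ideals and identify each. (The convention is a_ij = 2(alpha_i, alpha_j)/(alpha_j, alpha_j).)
The diagram associated to this matrix has two connected components: the simple roots {alpha_6, alpha_9, alpha_10} form a chain of 3 nodes with a double edge at one end; the terminal node there is the unique long simple root (C_3), and {alpha_1, alpha_2, alpha_3, alpha_4, alpha_5, alpha_7, alpha_8} form a chain of 7 nodes with a double edge at one end; the terminal node there is the unique long simple root (C_7). A semisimple Lie algebra decomposes uniquely as the direct sum of simple ideals, one per connected component of its Dynkin diagram, so g ≅ C_3 ⊕ C_7 (dimension 21 + 105 = 126).

C3 + C7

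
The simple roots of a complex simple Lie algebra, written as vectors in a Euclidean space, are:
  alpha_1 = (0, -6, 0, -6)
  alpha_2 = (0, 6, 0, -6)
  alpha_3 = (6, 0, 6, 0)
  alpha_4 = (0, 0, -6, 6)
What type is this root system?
D_4 (so(8))

Compute the Cartan integers a_ij = 2(alpha_i, alpha_j)/(alpha_j, alpha_j); the resulting 4x4 Cartan matrix is
[[2, 0, 0, -1], [0, 2, 0, -1], [0, 0, 2, -1], [-1, -1, -1, 2]].
All simple roots have the same length, so the diagram is simply laced. The associated Dynkin diagram is a chain of 2 nodes with a fork of two nodes at one end (D_4), so the type is D_4 (the algebra so(8)).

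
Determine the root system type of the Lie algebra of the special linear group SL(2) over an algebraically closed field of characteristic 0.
A1

This is sl(2), which has dimension 2^2 - 1 = 3 and rank 2 - 1 = 1 (a Cartan subalgebra is the diagonal traceless matrices). In the classification of classical Lie algebras, the special linear algebra sl(n+1) has type A_n; here n = 1, so the Dynkin diagram is a chain of 1 nodes with single edges (A_1). Hence the type is A_1.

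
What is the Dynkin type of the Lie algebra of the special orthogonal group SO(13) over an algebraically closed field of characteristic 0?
This is so(13) with 13 odd, which has dimension 13(13-1)/2 = 78 and rank (13-1)/2 = 6. In the classification of classical Lie algebras, the orthogonal algebra so(2n+1) in an odd number of variables has type B_n; here n = 6, so the Dynkin diagram is a chain of 6 nodes with a double edge at one end; the terminal node there is the unique short simple root (B_6). Hence the type is B_6.

type B_6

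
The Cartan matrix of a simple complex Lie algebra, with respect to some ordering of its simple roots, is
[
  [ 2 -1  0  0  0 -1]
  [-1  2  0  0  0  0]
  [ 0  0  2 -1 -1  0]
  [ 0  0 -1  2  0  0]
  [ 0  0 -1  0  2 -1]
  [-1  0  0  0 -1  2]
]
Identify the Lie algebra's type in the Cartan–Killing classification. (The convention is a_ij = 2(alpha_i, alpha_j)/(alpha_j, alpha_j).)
The matrix has rank 6 with 2's on the diagonal. Reading the off-diagonal entries as Dynkin edges (a single edge where a_ij = a_ji = -1; a double or triple edge where a_ij * a_ji = 2 or 3), the diagram is a chain of 6 nodes with single edges (A_6). One simple-root ordering that puts it in standard form is (alpha_4, alpha_3, alpha_5, alpha_6, alpha_1, alpha_2). So the algebra is type A_6, i.e. sl(7).

A6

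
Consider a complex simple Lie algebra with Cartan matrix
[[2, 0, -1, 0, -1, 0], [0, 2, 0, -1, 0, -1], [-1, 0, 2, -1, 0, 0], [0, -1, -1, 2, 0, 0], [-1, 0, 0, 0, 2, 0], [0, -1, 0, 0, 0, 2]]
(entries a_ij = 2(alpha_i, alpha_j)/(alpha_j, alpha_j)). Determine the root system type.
A6

The matrix has rank 6 with 2's on the diagonal. Reading the off-diagonal entries as Dynkin edges (a single edge where a_ij = a_ji = -1; a double or triple edge where a_ij * a_ji = 2 or 3), the diagram is a chain of 6 nodes with single edges (A_6). One simple-root ordering that puts it in standard form is (alpha_6, alpha_2, alpha_4, alpha_3, alpha_1, alpha_5). So the algebra is type A_6, i.e. sl(7).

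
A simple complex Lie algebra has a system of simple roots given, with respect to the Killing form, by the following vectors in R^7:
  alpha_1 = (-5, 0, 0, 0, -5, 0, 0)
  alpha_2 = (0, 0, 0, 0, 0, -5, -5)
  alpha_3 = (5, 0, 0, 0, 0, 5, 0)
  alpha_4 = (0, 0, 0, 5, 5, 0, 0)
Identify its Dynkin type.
A_4 (sl(5))

Compute the Cartan integers a_ij = 2(alpha_i, alpha_j)/(alpha_j, alpha_j); the resulting 4x4 Cartan matrix is
[[2, 0, -1, -1], [0, 2, -1, 0], [-1, -1, 2, 0], [-1, 0, 0, 2]].
All simple roots have the same length, so the diagram is simply laced. The associated Dynkin diagram is a chain of 4 nodes with single edges (A_4), so the type is A_4 (the algebra sl(5)).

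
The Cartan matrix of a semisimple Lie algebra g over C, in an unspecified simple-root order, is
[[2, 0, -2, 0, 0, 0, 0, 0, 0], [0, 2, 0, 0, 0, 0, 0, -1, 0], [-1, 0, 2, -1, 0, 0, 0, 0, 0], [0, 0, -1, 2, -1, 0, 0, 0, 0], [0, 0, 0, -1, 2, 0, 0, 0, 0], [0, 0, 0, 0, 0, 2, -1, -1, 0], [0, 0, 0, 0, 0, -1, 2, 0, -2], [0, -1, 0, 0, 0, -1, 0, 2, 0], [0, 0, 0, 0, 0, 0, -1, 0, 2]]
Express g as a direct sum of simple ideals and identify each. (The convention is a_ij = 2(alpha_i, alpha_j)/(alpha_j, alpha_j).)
B5 + C4

The diagram associated to this matrix has two connected components: the simple roots {alpha_2, alpha_6, alpha_7, alpha_8, alpha_9} form a chain of 5 nodes with a double edge at one end; the terminal node there is the unique short simple root (B_5), and {alpha_1, alpha_3, alpha_4, alpha_5} form a chain of 4 nodes with a double edge at one end; the terminal node there is the unique long simple root (C_4). A semisimple Lie algebra decomposes uniquely as the direct sum of simple ideals, one per connected component of its Dynkin diagram, so g ≅ B_5 ⊕ C_4 (dimension 55 + 36 = 91).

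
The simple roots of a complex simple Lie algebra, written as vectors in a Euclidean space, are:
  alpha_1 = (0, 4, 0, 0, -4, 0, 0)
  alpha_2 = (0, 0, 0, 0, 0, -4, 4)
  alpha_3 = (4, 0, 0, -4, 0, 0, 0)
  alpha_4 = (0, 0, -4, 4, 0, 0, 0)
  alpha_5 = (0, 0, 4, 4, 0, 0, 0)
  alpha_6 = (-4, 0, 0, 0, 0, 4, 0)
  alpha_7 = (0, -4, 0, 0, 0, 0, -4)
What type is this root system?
Compute the Cartan integers a_ij = 2(alpha_i, alpha_j)/(alpha_j, alpha_j); the resulting 7x7 Cartan matrix is
[[2, 0, 0, 0, 0, 0, -1], [0, 2, 0, 0, 0, -1, -1], [0, 0, 2, -1, -1, -1, 0], [0, 0, -1, 2, 0, 0, 0], [0, 0, -1, 0, 2, 0, 0], [0, -1, -1, 0, 0, 2, 0], [-1, -1, 0, 0, 0, 0, 2]].
All simple roots have the same length, so the diagram is simply laced. The associated Dynkin diagram is a chain of 5 nodes with a fork of two nodes at one end (D_7), so the type is D_7 (the algebra so(14)).

D_7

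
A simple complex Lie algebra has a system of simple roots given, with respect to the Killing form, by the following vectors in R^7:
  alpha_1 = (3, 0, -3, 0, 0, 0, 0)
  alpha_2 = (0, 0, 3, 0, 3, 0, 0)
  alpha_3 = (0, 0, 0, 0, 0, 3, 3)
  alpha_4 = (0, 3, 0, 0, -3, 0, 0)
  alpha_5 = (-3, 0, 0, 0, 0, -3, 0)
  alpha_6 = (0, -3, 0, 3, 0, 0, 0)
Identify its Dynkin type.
Compute the Cartan integers a_ij = 2(alpha_i, alpha_j)/(alpha_j, alpha_j); the resulting 6x6 Cartan matrix is
[[2, -1, 0, 0, -1, 0], [-1, 2, 0, -1, 0, 0], [0, 0, 2, 0, -1, 0], [0, -1, 0, 2, 0, -1], [-1, 0, -1, 0, 2, 0], [0, 0, 0, -1, 0, 2]].
All simple roots have the same length, so the diagram is simply laced. The associated Dynkin diagram is a chain of 6 nodes with single edges (A_6), so the type is A_6 (the algebra sl(7)).

A_6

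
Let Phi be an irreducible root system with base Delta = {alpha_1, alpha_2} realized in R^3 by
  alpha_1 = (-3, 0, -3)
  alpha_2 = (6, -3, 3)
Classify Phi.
G2

Compute the Cartan integers a_ij = 2(alpha_i, alpha_j)/(alpha_j, alpha_j); the resulting 2x2 Cartan matrix is
[[2, -1], [-3, 2]].
The roots have two lengths (squared-length ratio 3:1); the short ones are alpha_{1}. The associated Dynkin diagram is two nodes joined by a triple edge (G_2), so the type is G_2.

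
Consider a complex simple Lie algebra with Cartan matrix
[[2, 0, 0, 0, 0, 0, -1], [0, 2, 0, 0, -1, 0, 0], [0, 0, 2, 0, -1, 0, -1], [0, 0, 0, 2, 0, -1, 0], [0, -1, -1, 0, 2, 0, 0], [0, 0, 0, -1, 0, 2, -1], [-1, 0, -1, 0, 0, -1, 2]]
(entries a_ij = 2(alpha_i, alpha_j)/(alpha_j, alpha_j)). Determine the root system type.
E_7

The matrix has rank 7 with 2's on the diagonal. Reading the off-diagonal entries as Dynkin edges (a single edge where a_ij = a_ji = -1; a double or triple edge where a_ij * a_ji = 2 or 3), the diagram is a chain of 6 nodes with one extra node attached to the third node from one end (E_7). One simple-root ordering that puts it in standard form is (alpha_4, alpha_1, alpha_6, alpha_7, alpha_3, alpha_5, alpha_2). So the algebra is type E_7.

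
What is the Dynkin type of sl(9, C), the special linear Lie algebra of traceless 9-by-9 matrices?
type A_8

This is sl(9), which has dimension 9^2 - 1 = 80 and rank 9 - 1 = 8 (a Cartan subalgebra is the diagonal traceless matrices). In the classification of classical Lie algebras, the special linear algebra sl(n+1) has type A_n; here n = 8, so the Dynkin diagram is a chain of 8 nodes with single edges (A_8). Hence the type is A_8.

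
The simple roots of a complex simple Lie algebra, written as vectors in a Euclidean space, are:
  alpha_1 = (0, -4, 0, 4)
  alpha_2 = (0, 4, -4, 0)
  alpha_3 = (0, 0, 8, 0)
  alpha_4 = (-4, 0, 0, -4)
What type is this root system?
type C_4

Compute the Cartan integers a_ij = 2(alpha_i, alpha_j)/(alpha_j, alpha_j); the resulting 4x4 Cartan matrix is
[[2, -1, 0, -1], [-1, 2, -1, 0], [0, -2, 2, 0], [-1, 0, 0, 2]].
The roots have two lengths (squared-length ratio 2:1); the short ones are alpha_{1,2,4}. The associated Dynkin diagram is a chain of 4 nodes with a double edge at one end; the terminal node there is the unique long simple root (C_4), so the type is C_4 (the algebra sp(8)).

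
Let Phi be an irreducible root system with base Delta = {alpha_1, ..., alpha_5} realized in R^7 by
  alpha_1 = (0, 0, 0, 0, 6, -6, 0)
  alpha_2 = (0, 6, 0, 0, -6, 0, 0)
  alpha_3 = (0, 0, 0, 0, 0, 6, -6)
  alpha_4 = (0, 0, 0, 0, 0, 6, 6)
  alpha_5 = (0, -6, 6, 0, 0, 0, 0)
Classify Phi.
D_5 (so(10))

Compute the Cartan integers a_ij = 2(alpha_i, alpha_j)/(alpha_j, alpha_j); the resulting 5x5 Cartan matrix is
[[2, -1, -1, -1, 0], [-1, 2, 0, 0, -1], [-1, 0, 2, 0, 0], [-1, 0, 0, 2, 0], [0, -1, 0, 0, 2]].
All simple roots have the same length, so the diagram is simply laced. The associated Dynkin diagram is a chain of 3 nodes with a fork of two nodes at one end (D_5), so the type is D_5 (the algebra so(10)).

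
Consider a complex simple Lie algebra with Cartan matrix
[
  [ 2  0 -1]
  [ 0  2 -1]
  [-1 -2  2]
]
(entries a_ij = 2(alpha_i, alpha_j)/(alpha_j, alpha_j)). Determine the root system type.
B_3

The matrix has rank 3 with 2's on the diagonal. Reading the off-diagonal entries as Dynkin edges (a single edge where a_ij = a_ji = -1; a double or triple edge where a_ij * a_ji = 2 or 3), the diagram is a chain of 3 nodes with a double edge at one end; the terminal node there is the unique short simple root (B_3). One simple-root ordering that puts it in standard form is (alpha_1, alpha_3, alpha_2). So the algebra is type B_3, i.e. so(7).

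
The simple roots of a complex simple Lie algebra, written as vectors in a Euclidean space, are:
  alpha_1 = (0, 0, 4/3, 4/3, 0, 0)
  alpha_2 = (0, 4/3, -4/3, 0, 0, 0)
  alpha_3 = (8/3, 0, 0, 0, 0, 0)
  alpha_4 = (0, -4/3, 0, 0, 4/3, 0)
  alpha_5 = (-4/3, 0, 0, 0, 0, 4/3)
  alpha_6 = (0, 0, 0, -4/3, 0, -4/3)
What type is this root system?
Compute the Cartan integers a_ij = 2(alpha_i, alpha_j)/(alpha_j, alpha_j); the resulting 6x6 Cartan matrix is
[[2, -1, 0, 0, 0, -1], [-1, 2, 0, -1, 0, 0], [0, 0, 2, 0, -2, 0], [0, -1, 0, 2, 0, 0], [0, 0, -1, 0, 2, -1], [-1, 0, 0, 0, -1, 2]].
The roots have two lengths (squared-length ratio 2:1); the short ones are alpha_{1,2,4,5,6}. The associated Dynkin diagram is a chain of 6 nodes with a double edge at one end; the terminal node there is the unique long simple root (C_6), so the type is C_6 (the algebra sp(12)).

C_6 (sp(12))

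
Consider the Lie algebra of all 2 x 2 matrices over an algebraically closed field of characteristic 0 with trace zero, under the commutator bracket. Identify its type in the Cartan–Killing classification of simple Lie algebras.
This is sl(2), which has dimension 2^2 - 1 = 3 and rank 2 - 1 = 1 (a Cartan subalgebra is the diagonal traceless matrices). In the classification of classical Lie algebras, the special linear algebra sl(n+1) has type A_n; here n = 1, so the Dynkin diagram is a chain of 1 nodes with single edges (A_1). Hence the type is A_1.

A_1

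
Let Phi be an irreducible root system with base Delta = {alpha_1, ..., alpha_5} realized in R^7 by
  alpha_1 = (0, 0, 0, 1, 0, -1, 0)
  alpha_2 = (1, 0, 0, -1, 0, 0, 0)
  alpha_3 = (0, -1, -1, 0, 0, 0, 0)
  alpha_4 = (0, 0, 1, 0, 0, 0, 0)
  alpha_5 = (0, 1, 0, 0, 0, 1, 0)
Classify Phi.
B_5

Compute the Cartan integers a_ij = 2(alpha_i, alpha_j)/(alpha_j, alpha_j); the resulting 5x5 Cartan matrix is
[[2, -1, 0, 0, -1], [-1, 2, 0, 0, 0], [0, 0, 2, -2, -1], [0, 0, -1, 2, 0], [-1, 0, -1, 0, 2]].
The roots have two lengths (squared-length ratio 2:1); the short ones are alpha_{4}. The associated Dynkin diagram is a chain of 5 nodes with a double edge at one end; the terminal node there is the unique short simple root (B_5), so the type is B_5 (the algebra so(11)).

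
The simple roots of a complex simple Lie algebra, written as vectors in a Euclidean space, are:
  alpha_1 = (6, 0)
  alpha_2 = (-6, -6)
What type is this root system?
B_2

Compute the Cartan integers a_ij = 2(alpha_i, alpha_j)/(alpha_j, alpha_j); the resulting 2x2 Cartan matrix is
[[2, -1], [-2, 2]].
The roots have two lengths (squared-length ratio 2:1); the short ones are alpha_{1}. The associated Dynkin diagram is a chain of 2 nodes with a double edge at one end; the terminal node there is the unique short simple root (B_2), so the type is B_2 (the algebra so(5)).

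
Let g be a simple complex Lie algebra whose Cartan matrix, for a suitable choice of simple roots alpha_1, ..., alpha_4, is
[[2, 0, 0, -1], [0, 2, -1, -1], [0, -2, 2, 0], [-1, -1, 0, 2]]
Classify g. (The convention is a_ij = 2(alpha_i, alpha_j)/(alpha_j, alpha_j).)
The matrix has rank 4 with 2's on the diagonal. Reading the off-diagonal entries as Dynkin edges (a single edge where a_ij = a_ji = -1; a double or triple edge where a_ij * a_ji = 2 or 3), the diagram is a chain of 4 nodes with a double edge at one end; the terminal node there is the unique long simple root (C_4). One simple-root ordering that puts it in standard form is (alpha_1, alpha_4, alpha_2, alpha_3). So the algebra is type C_4, i.e. sp(8).

C_4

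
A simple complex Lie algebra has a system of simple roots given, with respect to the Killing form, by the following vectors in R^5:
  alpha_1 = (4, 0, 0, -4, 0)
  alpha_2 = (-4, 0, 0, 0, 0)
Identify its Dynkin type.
type B_2

Compute the Cartan integers a_ij = 2(alpha_i, alpha_j)/(alpha_j, alpha_j); the resulting 2x2 Cartan matrix is
[[2, -2], [-1, 2]].
The roots have two lengths (squared-length ratio 2:1); the short ones are alpha_{2}. The associated Dynkin diagram is a chain of 2 nodes with a double edge at one end; the terminal node there is the unique short simple root (B_2), so the type is B_2 (the algebra so(5)).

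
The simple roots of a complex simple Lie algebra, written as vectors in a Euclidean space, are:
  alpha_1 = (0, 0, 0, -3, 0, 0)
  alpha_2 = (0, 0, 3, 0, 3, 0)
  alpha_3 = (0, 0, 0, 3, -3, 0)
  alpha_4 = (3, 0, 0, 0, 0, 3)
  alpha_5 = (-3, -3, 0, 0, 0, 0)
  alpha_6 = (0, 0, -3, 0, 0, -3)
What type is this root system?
Compute the Cartan integers a_ij = 2(alpha_i, alpha_j)/(alpha_j, alpha_j); the resulting 6x6 Cartan matrix is
[[2, 0, -1, 0, 0, 0], [0, 2, -1, 0, 0, -1], [-2, -1, 2, 0, 0, 0], [0, 0, 0, 2, -1, -1], [0, 0, 0, -1, 2, 0], [0, -1, 0, -1, 0, 2]].
The roots have two lengths (squared-length ratio 2:1); the short ones are alpha_{1}. The associated Dynkin diagram is a chain of 6 nodes with a double edge at one end; the terminal node there is the unique short simple root (B_6), so the type is B_6 (the algebra so(13)).

type B_6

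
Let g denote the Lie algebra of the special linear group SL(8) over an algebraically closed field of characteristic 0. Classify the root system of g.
type A_7

This is sl(8), which has dimension 8^2 - 1 = 63 and rank 8 - 1 = 7 (a Cartan subalgebra is the diagonal traceless matrices). In the classification of classical Lie algebras, the special linear algebra sl(n+1) has type A_n; here n = 7, so the Dynkin diagram is a chain of 7 nodes with single edges (A_7). Hence the type is A_7.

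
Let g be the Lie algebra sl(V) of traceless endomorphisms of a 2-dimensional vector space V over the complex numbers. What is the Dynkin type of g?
This is sl(2), which has dimension 2^2 - 1 = 3 and rank 2 - 1 = 1 (a Cartan subalgebra is the diagonal traceless matrices). In the classification of classical Lie algebras, the special linear algebra sl(n+1) has type A_n; here n = 1, so the Dynkin diagram is a chain of 1 nodes with single edges (A_1). Hence the type is A_1.

A1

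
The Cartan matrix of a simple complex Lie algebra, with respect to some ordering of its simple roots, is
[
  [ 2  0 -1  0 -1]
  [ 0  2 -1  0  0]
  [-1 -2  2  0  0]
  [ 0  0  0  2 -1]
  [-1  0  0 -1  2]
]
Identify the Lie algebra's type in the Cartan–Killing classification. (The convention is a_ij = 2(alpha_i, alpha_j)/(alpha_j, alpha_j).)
The matrix has rank 5 with 2's on the diagonal. Reading the off-diagonal entries as Dynkin edges (a single edge where a_ij = a_ji = -1; a double or triple edge where a_ij * a_ji = 2 or 3), the diagram is a chain of 5 nodes with a double edge at one end; the terminal node there is the unique short simple root (B_5). One simple-root ordering that puts it in standard form is (alpha_4, alpha_5, alpha_1, alpha_3, alpha_2). So the algebra is type B_5, i.e. so(11).

B_5 (so(11))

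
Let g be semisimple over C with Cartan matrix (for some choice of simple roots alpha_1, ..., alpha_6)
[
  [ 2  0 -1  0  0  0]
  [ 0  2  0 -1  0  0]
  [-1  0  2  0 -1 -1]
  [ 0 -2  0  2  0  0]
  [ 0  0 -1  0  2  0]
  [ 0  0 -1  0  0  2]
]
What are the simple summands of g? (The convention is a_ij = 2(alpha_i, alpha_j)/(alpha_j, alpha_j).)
The diagram associated to this matrix has two connected components: the simple roots {alpha_2, alpha_4} form a chain of 2 nodes with a double edge at one end; the terminal node there is the unique short simple root (B_2), and {alpha_1, alpha_3, alpha_5, alpha_6} form a chain of 2 nodes with a fork of two nodes at one end (D_4). A semisimple Lie algebra decomposes uniquely as the direct sum of simple ideals, one per connected component of its Dynkin diagram, so g ≅ B_2 ⊕ D_4 (dimension 10 + 28 = 38).

type B_2 + type D_4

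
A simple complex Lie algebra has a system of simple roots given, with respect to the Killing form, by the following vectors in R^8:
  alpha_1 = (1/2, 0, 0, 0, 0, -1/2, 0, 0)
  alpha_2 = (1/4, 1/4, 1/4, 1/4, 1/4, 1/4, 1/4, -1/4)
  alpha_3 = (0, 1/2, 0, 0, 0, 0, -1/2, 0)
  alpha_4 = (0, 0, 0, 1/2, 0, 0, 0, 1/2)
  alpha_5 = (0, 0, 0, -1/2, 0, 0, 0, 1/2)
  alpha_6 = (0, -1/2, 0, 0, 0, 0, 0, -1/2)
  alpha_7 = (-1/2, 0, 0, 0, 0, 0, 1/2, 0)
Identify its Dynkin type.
Compute the Cartan integers a_ij = 2(alpha_i, alpha_j)/(alpha_j, alpha_j); the resulting 7x7 Cartan matrix is
[[2, 0, 0, 0, 0, 0, -1], [0, 2, 0, 0, -1, 0, 0], [0, 0, 2, 0, 0, -1, -1], [0, 0, 0, 2, 0, -1, 0], [0, -1, 0, 0, 2, -1, 0], [0, 0, -1, -1, -1, 2, 0], [-1, 0, -1, 0, 0, 0, 2]].
All simple roots have the same length, so the diagram is simply laced. The associated Dynkin diagram is a chain of 6 nodes with one extra node attached to the third node from one end (E_7), so the type is E_7.

type E_7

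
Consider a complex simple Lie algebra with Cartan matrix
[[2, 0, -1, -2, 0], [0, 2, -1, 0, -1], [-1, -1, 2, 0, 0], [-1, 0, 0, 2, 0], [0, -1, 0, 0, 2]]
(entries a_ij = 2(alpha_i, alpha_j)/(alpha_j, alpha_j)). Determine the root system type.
The matrix has rank 5 with 2's on the diagonal. Reading the off-diagonal entries as Dynkin edges (a single edge where a_ij = a_ji = -1; a double or triple edge where a_ij * a_ji = 2 or 3), the diagram is a chain of 5 nodes with a double edge at one end; the terminal node there is the unique short simple root (B_5). One simple-root ordering that puts it in standard form is (alpha_5, alpha_2, alpha_3, alpha_1, alpha_4). So the algebra is type B_5, i.e. so(11).

B_5 (so(11))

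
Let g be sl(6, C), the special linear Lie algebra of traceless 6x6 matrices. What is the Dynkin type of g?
A5

This is sl(6), which has dimension 6^2 - 1 = 35 and rank 6 - 1 = 5 (a Cartan subalgebra is the diagonal traceless matrices). In the classification of classical Lie algebras, the special linear algebra sl(n+1) has type A_n; here n = 5, so the Dynkin diagram is a chain of 5 nodes with single edges (A_5). Hence the type is A_5.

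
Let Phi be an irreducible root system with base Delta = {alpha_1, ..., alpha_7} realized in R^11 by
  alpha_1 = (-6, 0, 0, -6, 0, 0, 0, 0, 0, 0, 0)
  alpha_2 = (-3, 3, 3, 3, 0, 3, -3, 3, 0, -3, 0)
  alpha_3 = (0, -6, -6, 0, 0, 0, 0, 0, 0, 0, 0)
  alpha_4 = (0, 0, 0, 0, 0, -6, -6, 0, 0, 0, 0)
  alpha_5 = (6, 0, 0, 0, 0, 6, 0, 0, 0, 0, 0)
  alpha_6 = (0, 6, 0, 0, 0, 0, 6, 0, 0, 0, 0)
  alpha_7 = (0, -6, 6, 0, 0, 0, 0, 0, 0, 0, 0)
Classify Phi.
Compute the Cartan integers a_ij = 2(alpha_i, alpha_j)/(alpha_j, alpha_j); the resulting 7x7 Cartan matrix is
[[2, 0, 0, 0, -1, 0, 0], [0, 2, -1, 0, 0, 0, 0], [0, -1, 2, 0, 0, -1, 0], [0, 0, 0, 2, -1, -1, 0], [-1, 0, 0, -1, 2, 0, 0], [0, 0, -1, -1, 0, 2, -1], [0, 0, 0, 0, 0, -1, 2]].
All simple roots have the same length, so the diagram is simply laced. The associated Dynkin diagram is a chain of 6 nodes with one extra node attached to the third node from one end (E_7), so the type is E_7.

type E_7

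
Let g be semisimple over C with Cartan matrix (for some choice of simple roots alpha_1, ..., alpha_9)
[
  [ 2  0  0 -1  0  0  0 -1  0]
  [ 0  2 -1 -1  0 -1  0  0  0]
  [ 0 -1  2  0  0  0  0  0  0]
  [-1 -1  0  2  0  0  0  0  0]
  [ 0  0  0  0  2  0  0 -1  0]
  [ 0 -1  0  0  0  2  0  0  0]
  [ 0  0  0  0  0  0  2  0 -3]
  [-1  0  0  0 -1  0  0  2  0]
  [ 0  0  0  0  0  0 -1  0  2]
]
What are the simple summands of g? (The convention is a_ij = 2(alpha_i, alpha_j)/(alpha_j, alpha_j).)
D_7 (so(14)) ⊕ G_2

The diagram associated to this matrix has two connected components: the simple roots {alpha_1, alpha_2, alpha_3, alpha_4, alpha_5, alpha_6, alpha_8} form a chain of 5 nodes with a fork of two nodes at one end (D_7), and {alpha_7, alpha_9} form two nodes joined by a triple edge (G_2). A semisimple Lie algebra decomposes uniquely as the direct sum of simple ideals, one per connected component of its Dynkin diagram, so g ≅ D_7 ⊕ G_2 (dimension 91 + 14 = 105).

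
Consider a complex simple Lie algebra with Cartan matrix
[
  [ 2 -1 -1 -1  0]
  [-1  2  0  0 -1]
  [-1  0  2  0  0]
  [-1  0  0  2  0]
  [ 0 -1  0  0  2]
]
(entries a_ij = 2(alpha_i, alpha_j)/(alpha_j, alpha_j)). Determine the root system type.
The matrix has rank 5 with 2's on the diagonal. Reading the off-diagonal entries as Dynkin edges (a single edge where a_ij = a_ji = -1; a double or triple edge where a_ij * a_ji = 2 or 3), the diagram is a chain of 3 nodes with a fork of two nodes at one end (D_5). One simple-root ordering that puts it in standard form is (alpha_5, alpha_2, alpha_1, alpha_4, alpha_3). So the algebra is type D_5, i.e. so(10).

D_5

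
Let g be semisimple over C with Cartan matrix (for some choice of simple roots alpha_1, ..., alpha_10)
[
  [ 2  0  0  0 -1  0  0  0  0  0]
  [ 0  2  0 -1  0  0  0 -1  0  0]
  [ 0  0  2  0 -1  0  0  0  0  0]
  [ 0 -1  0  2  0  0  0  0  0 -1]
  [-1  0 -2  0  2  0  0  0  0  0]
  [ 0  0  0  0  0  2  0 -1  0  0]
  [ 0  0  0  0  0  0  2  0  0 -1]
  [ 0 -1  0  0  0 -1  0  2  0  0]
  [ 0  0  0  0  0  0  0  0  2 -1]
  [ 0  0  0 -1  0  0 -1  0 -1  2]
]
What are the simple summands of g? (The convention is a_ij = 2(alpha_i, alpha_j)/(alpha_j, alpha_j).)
B_3 (so(7)) + D_7 (so(14))

The diagram associated to this matrix has two connected components: the simple roots {alpha_1, alpha_3, alpha_5} form a chain of 3 nodes with a double edge at one end; the terminal node there is the unique short simple root (B_3), and {alpha_2, alpha_4, alpha_6, alpha_7, alpha_8, alpha_9, alpha_10} form a chain of 5 nodes with a fork of two nodes at one end (D_7). A semisimple Lie algebra decomposes uniquely as the direct sum of simple ideals, one per connected component of its Dynkin diagram, so g ≅ B_3 ⊕ D_7 (dimension 21 + 91 = 112).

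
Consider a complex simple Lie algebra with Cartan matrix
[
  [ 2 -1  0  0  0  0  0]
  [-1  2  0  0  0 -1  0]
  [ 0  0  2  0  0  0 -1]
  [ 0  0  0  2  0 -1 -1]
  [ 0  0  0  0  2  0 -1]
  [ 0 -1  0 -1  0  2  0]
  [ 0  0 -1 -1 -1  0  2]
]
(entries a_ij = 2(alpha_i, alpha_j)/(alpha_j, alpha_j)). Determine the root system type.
type D_7

The matrix has rank 7 with 2's on the diagonal. Reading the off-diagonal entries as Dynkin edges (a single edge where a_ij = a_ji = -1; a double or triple edge where a_ij * a_ji = 2 or 3), the diagram is a chain of 5 nodes with a fork of two nodes at one end (D_7). One simple-root ordering that puts it in standard form is (alpha_1, alpha_2, alpha_6, alpha_4, alpha_7, alpha_3, alpha_5). So the algebra is type D_7, i.e. so(14).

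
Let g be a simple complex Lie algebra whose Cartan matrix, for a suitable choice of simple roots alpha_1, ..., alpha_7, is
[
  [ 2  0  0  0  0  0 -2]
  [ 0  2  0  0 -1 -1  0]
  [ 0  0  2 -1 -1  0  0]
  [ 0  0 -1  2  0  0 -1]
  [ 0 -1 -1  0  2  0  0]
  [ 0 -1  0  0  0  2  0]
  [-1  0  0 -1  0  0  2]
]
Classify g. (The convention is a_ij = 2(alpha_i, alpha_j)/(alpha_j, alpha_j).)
C_7 (sp(14))

The matrix has rank 7 with 2's on the diagonal. Reading the off-diagonal entries as Dynkin edges (a single edge where a_ij = a_ji = -1; a double or triple edge where a_ij * a_ji = 2 or 3), the diagram is a chain of 7 nodes with a double edge at one end; the terminal node there is the unique long simple root (C_7). One simple-root ordering that puts it in standard form is (alpha_6, alpha_2, alpha_5, alpha_3, alpha_4, alpha_7, alpha_1). So the algebra is type C_7, i.e. sp(14).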